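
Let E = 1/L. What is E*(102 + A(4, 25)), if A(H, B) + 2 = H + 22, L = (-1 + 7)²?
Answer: 7/2 ≈ 3.5000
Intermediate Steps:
L = 36 (L = 6² = 36)
A(H, B) = 20 + H (A(H, B) = -2 + (H + 22) = -2 + (22 + H) = 20 + H)
E = 1/36 ≈ 0.027778
E*(102 + A(4, 25)) = (102 + (20 + 4))/36 = (102 + 24)/36 = (1/36)*126 = 7/2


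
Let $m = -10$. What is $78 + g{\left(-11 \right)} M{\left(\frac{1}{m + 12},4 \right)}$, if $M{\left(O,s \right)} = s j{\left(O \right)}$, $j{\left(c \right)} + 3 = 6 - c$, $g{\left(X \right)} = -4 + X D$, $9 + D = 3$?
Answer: $698$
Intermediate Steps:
$D = -6$ ($D = -9 + 3 = -6$)
$g{\left(X \right)} = -4 - 6 X$ ($g{\left(X \right)} = -4 + X \left(-6\right) = -4 - 6 X$)
$j{\left(c \right)} = 3 - c$ ($j{\left(c \right)} = -3 - \left(-6 + c\right) = 3 - c$)
$M{\left(O,s \right)} = s \left(3 - O\right)$
$78 + g{\left(-11 \right)} M{\left(\frac{1}{m + 12},4 \right)} = 78 + \left(-4 - -66\right) 4 \left(3 - \frac{1}{-10 + 12}\right) = 78 + \left(-4 + 66\right) 4 \left(3 - \frac{1}{2}\right) = 78 + 62 \cdot 4 \left(3 - \frac{1}{2}\right) = 78 + 62 \cdot 4 \cdot \frac{5}{2} = 78 + 62 \cdot 10 = 78 + 620 = 698$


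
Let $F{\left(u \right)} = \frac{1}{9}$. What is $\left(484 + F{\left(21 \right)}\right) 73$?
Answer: $\frac{318061}{9} \approx 35340.0$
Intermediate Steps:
$F{\left(u \right)} = \frac{1}{9}$
$\left(484 + F{\left(21 \right)}\right) 73 = \left(484 + \frac{1}{9}\right) 73 = \frac{4357}{9} \cdot 73 = \frac{318061}{9}$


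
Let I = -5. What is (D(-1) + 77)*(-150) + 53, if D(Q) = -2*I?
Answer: -12997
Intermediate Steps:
D(Q) = 10 (D(Q) = -2*(-5) = 10)
(D(-1) + 77)*(-150) + 53 = (10 + 77)*(-150) + 53 = 87*(-150) + 53 = -13050 + 53 = -12997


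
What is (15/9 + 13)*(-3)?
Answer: -44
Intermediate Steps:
(15/9 + 13)*(-3) = (15*(1/9) + 13)*(-3) = (5/3 + 13)*(-3) = (44/3)*(-3) = -44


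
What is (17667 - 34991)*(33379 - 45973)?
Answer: 218178456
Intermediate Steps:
(17667 - 34991)*(33379 - 45973) = -17324*(-12594) = 218178456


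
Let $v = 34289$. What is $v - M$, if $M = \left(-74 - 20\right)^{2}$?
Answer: $25453$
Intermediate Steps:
$M = 8836$ ($M = \left(-94\right)^{2} = 8836$)
$v - M = 34289 - 8836 = 25453$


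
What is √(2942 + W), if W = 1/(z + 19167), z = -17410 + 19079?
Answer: 3*√35478795913/10418 ≈ 54.240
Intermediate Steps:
z = 1669
W = 1/20836 (W = 1/(1669 + 19167) = 1/20836 ≈ 4.7994e-5)
√(2942 + W) = √(2942 + 1/20836) = √(61299513/20836) = 3*√35478795913/10418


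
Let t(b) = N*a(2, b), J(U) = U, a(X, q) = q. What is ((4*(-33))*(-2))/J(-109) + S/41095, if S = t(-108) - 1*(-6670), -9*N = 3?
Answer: -10118126/4479355 ≈ -2.2588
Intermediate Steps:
N = -⅓ (N = -⅑*3 = -⅓ ≈ -0.33333)
t(b) = -b/3
S = 6706 (S = -⅓*(-108) - 1*(-6670) = 36 + 6670 = 6706)
((4*(-33))*(-2))/J(-109) + S/41095 = ((4*(-33))*(-2))/(-109) + 6706/41095 = -132*(-2)*(-1/109) + 6706*(1/41095) = 264*(-1/109) + 6706/41095 = -264/109 + 6706/41095 = -10118126/4479355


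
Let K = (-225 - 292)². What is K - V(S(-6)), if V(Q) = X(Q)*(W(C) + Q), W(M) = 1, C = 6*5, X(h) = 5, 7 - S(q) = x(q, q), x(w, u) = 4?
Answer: 267269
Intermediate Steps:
S(q) = 3 (S(q) = 7 - 1*4 = 7 - 4 = 3)
C = 30
K = 267289 (K = (-517)² = 267289)
V(Q) = 5 + 5*Q (V(Q) = 5*(1 + Q) = 5 + 5*Q)
K - V(S(-6)) = 267289 - (5 + 5*3) = 267289 - (5 + 15) = 267289 - 1*20 = 267289 - 20 = 267269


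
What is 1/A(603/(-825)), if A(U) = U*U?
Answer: 75625/40401 ≈ 1.8719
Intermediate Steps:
A(U) = U²
1/A(603/(-825)) = 1/((603/(-825))²) = 1/((603*(-1/825))²) = 1/((-201/275)²) = 1/(40401/75625) = 75625/40401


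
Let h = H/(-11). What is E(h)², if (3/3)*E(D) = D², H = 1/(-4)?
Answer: 1/3748096 ≈ 2.6680e-7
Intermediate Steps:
H = -¼ ≈ -0.25000
h = 1/44 (h = -¼/(-11) = -¼*(-1/11) = 1/44 ≈ 0.022727)
E(D) = D²
E(h)² = ((1/44)²)² = (1/1936)² = 1/3748096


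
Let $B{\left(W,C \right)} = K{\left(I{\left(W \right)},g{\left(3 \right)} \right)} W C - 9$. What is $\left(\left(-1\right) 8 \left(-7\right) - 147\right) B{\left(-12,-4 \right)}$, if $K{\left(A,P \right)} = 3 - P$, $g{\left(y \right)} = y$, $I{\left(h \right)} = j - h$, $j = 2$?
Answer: $819$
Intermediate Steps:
$I{\left(h \right)} = 2 - h$
$B{\left(W,C \right)} = -9$ ($B{\left(W,C \right)} = \left(3 - 3\right) W C - 9 = 0 W C - 9 = 0 C - 9 = 0 - 9 = -9$)
$\left(\left(-1\right) 8 \left(-7\right) - 147\right) B{\left(-12,-4 \right)} = \left(\left(-1\right) 8 \left(-7\right) - 147\right) \left(-9\right) = \left(\left(-8\right) \left(-7\right) - 147\right) \left(-9\right) = \left(56 - 147\right) \left(-9\right) = \left(-91\right) \left(-9\right) = 819$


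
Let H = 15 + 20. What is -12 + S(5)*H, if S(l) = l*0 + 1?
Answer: 23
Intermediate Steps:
H = 35
S(l) = 1 (S(l) = 0 + 1 = 1)
-12 + S(5)*H = -12 + 1*35 = -12 + 35 = 23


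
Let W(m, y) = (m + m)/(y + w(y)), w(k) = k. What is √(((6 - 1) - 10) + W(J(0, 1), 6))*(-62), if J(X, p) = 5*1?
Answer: -155*I*√6/3 ≈ -126.56*I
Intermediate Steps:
J(X, p) = 5
W(m, y) = m/y (W(m, y) = (m + m)/(y + y) = (2*m)/((2*y)) = (2*m)*(1/(2*y)) = m/y)
√(((6 - 1) - 10) + W(J(0, 1), 6))*(-62) = √(((6 - 1) - 10) + 5/6)*(-62) = √((5 - 10) + 5*(⅙))*(-62) = √(-5 + ⅚)*(-62) = √(-25/6)*(-62) = (5*I*√6/6)*(-62) = -155*I*√6/3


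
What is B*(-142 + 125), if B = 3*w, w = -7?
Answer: 357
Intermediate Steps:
B = -21 (B = 3*(-7) = -21)
B*(-142 + 125) = -21*(-142 + 125) = -21*(-17) = 357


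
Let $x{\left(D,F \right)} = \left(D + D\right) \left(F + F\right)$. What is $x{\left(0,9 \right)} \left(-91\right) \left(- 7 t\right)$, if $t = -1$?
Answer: $0$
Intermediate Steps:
$x{\left(D,F \right)} = 4 D F$ ($x{\left(D,F \right)} = 2 D 2 F = 4 D F$)
$x{\left(0,9 \right)} \left(-91\right) \left(- 7 t\right) = 4 \cdot 0 \cdot 9 \left(-91\right) \left(\left(-7\right) \left(-1\right)\right) = 0 \left(-91\right) 7 = 0 \cdot 7 = 0$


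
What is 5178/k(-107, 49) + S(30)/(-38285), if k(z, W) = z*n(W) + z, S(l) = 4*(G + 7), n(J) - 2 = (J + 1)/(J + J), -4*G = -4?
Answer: -4857167849/352298570 ≈ -13.787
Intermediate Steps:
G = 1 (G = -¼*(-4) = 1)
n(J) = 2 + (1 + J)/(2*J) (n(J) = 2 + (J + 1)/(J + J) = 2 + (1 + J)/((2*J)) = 2 + (1 + J)*(1/(2*J)) = 2 + (1 + J)/(2*J))
S(l) = 32 (S(l) = 4*(1 + 7) = 4*8 = 32)
k(z, W) = z + z*(1 + 5*W)/(2*W) (k(z, W) = z*((1 + 5*W)/(2*W)) + z = z*(1 + 5*W)/(2*W) + z = z + z*(1 + 5*W)/(2*W))
5178/k(-107, 49) + S(30)/(-38285) = 5178/(((½)*(-107)*(1 + 7*49)/49)) + 32/(-38285) = 5178/(((½)*(-107)*(1/49)*(1 + 343))) + 32*(-1/38285) = 5178/(((½)*(-107)*(1/49)*344)) - 32/38285 = 5178/(-18404/49) - 32/38285 = 5178*(-49/18404) - 32/38285 = -126861/9202 - 32/38285 = -4857167849/352298570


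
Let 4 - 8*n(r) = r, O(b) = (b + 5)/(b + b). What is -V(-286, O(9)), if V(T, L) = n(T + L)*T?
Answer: 372229/36 ≈ 10340.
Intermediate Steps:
O(b) = (5 + b)/(2*b) (O(b) = (5 + b)/((2*b)) = (5 + b)*(1/(2*b)) = (5 + b)/(2*b))
n(r) = ½ - r/8
V(T, L) = T*(½ - L/8 - T/8) (V(T, L) = (½ - (T + L)/8)*T = (½ - (L + T)/8)*T = (½ + (-L/8 - T/8))*T = (½ - L/8 - T/8)*T = T*(½ - L/8 - T/8))
-V(-286, O(9)) = -(-286)*(4 - (5 + 9)/(2*9) - 1*(-286))/8 = -(-286)*(4 - 14/(2*9) + 286)/8 = -(-286)*(4 - 1*7/9 + 286)/8 = -(-286)*(4 - 7/9 + 286)/8 = -(-286)*2603/(8*9) = -1*(-372229/36) = 372229/36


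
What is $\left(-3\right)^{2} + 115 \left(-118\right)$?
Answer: $-13561$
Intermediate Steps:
$\left(-3\right)^{2} + 115 \left(-118\right) = 9 - 13570 = -13561$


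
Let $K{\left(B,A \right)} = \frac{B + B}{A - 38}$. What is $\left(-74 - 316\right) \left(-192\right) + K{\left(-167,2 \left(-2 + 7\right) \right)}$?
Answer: $\frac{1048487}{14} \approx 74892.0$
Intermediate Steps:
$K{\left(B,A \right)} = \frac{2 B}{-38 + A}$
$\left(-74 - 316\right) \left(-192\right) + K{\left(-167,2 \left(-2 + 7\right) \right)} = \left(-74 - 316\right) \left(-192\right) + 2 \left(-167\right) \frac{1}{-38 + 2 \left(-2 + 7\right)} = \left(-390\right) \left(-192\right) + 2 \left(-167\right) \frac{1}{-38 + 2 \cdot 5} = 74880 + 2 \left(-167\right) \frac{1}{-38 + 10} = 74880 + 2 \left(-167\right) \frac{1}{-28} = 74880 + 2 \left(-167\right) \left(- \frac{1}{28}\right) = 74880 + \frac{167}{14} = \frac{1048487}{14}$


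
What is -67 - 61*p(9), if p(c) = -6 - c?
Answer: 848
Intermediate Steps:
-67 - 61*p(9) = -67 - 61*(-6 - 1*9) = -67 - 61*(-6 - 9) = -67 - 61*(-15) = -67 + 915 = 848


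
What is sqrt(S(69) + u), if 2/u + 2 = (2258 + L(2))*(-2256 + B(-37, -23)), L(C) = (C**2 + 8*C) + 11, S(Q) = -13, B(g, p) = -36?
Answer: 4*I*sqrt(5590936170470)/2623195 ≈ 3.6056*I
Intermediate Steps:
L(C) = 11 + C**2 + 8*C
u = -1/2623195 (u = 2/(-2 + (2258 + (11 + 2**2 + 8*2))*(-2256 - 36)) = 2/(-2 + (2258 + (11 + 4 + 16))*(-2292)) = 2/(-2 + (2258 + 31)*(-2292)) = 2/(-2 + 2289*(-2292)) = 2/(-2 - 5246388) = 2/(-5246390) = 2*(-1/5246390) = -1/2623195 ≈ -3.8121e-7)
sqrt(S(69) + u) = sqrt(-13 - 1/2623195) = sqrt(-34101536/2623195) = 4*I*sqrt(5590936170470)/2623195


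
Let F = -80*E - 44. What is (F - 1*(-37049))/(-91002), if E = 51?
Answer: -10975/30334 ≈ -0.36181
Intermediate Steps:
F = -4124 (F = -80*51 - 44 = -4080 - 44 = -4124)
(F - 1*(-37049))/(-91002) = (-4124 - 1*(-37049))/(-91002) = (-4124 + 37049)*(-1/91002) = 32925*(-1/91002) = -10975/30334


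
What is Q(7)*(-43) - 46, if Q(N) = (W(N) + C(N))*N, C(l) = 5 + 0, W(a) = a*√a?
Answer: -1551 - 2107*√7 ≈ -7125.6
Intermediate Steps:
W(a) = a^(3/2)
C(l) = 5
Q(N) = N*(5 + N^(3/2)) (Q(N) = (N^(3/2) + 5)*N = (5 + N^(3/2))*N = N*(5 + N^(3/2)))
Q(7)*(-43) - 46 = (7*(5 + 7^(3/2)))*(-43) - 46 = (7*(5 + 7*√7))*(-43) - 46 = (35 + 49*√7)*(-43) - 46 = (-1505 - 2107*√7) - 46 = -1551 - 2107*√7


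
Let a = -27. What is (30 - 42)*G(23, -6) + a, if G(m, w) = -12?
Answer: 117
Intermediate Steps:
(30 - 42)*G(23, -6) + a = (30 - 42)*(-12) - 27 = -12*(-12) - 27 = 144 - 27 = 117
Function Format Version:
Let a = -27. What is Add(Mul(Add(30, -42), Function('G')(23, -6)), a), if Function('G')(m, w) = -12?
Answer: 117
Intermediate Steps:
Add(Mul(Add(30, -42), Function('G')(23, -6)), a) = Add(Mul(Add(30, -42), -12), -27) = Add(Mul(-12, -12), -27) = Add(144, -27) = 117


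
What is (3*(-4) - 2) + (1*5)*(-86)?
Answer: -444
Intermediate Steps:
(3*(-4) - 2) + (1*5)*(-86) = (-12 - 2) + 5*(-86) = -14 - 430 = -444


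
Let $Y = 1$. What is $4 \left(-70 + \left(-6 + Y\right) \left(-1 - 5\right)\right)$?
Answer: $-160$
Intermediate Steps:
$4 \left(-70 + \left(-6 + Y\right) \left(-1 - 5\right)\right) = 4 \left(-70 + \left(-6 + 1\right) \left(-1 - 5\right)\right) = 4 \left(-70 - 5 \left(-1 - 5\right)\right) = 4 \left(-70 - -30\right) = 4 \left(-70 + 30\right) = 4 \left(-40\right) = -160$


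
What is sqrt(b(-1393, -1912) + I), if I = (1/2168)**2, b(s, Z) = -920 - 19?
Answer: I*sqrt(4413510335)/2168 ≈ 30.643*I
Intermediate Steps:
b(s, Z) = -939
I = 1/4700224 (I = (1/2168)**2 = 1/4700224 ≈ 2.1276e-7)
sqrt(b(-1393, -1912) + I) = sqrt(-939 + 1/4700224) = sqrt(-4413510335/4700224) = I*sqrt(4413510335)/2168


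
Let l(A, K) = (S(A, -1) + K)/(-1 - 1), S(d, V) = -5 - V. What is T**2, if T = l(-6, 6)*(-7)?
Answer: 49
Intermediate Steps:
l(A, K) = 2 - K/2 (l(A, K) = ((-5 - 1*(-1)) + K)/(-1 - 1) = ((-5 + 1) + K)/(-2) = (-4 + K)*(-1/2) = 2 - K/2)
T = 7 (T = (2 - 1/2*6)*(-7) = (2 - 3)*(-7) = -1*(-7) = 7)
T**2 = 7**2 = 49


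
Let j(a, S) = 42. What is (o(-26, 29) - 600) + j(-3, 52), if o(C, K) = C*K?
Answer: -1312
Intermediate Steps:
(o(-26, 29) - 600) + j(-3, 52) = (-26*29 - 600) + 42 = (-754 - 600) + 42 = -1354 + 42 = -1312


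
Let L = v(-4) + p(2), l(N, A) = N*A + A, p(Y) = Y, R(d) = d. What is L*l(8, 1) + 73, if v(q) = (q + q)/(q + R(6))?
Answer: 55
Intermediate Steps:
l(N, A) = A + A*N (l(N, A) = A*N + A = A + A*N)
v(q) = 2*q/(6 + q) (v(q) = (q + q)/(q + 6) = (2*q)/(6 + q) = 2*q/(6 + q))
L = -2 (L = 2*(-4)/(6 - 4) + 2 = 2*(-4)/2 + 2 = 2*(-4)*(½) + 2 = -4 + 2 = -2)
L*l(8, 1) + 73 = -2*(1 + 8) + 73 = -2*9 + 73 = -18 + 73 = 55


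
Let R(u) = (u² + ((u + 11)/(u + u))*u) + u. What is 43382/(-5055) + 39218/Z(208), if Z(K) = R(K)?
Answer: -3384811286/440608965 ≈ -7.6821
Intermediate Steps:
R(u) = 11/2 + u² + 3*u/2 (R(u) = (u² + ((11 + u)/((2*u)))*u) + u = (u² + ((11 + u)*(1/(2*u)))*u) + u = (u² + ((11 + u)/(2*u))*u) + u = (u² + (11/2 + u/2)) + u = (11/2 + u² + u/2) + u = 11/2 + u² + 3*u/2)
Z(K) = 11/2 + K² + 3*K/2
43382/(-5055) + 39218/Z(208) = 43382/(-5055) + 39218/(11/2 + 208² + (3/2)*208) = 43382*(-1/5055) + 39218/(11/2 + 43264 + 312) = -43382/5055 + 39218/(87163/2) = -43382/5055 + 39218*(2/87163) = -43382/5055 + 78436/87163 = -3384811286/440608965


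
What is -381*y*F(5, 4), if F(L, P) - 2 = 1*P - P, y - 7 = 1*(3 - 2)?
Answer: -6096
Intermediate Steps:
y = 8 (y = 7 + 1*(3 - 2) = 7 + 1*1 = 7 + 1 = 8)
F(L, P) = 2 (F(L, P) = 2 + (1*P - P) = 2 + (P - P) = 2 + 0 = 2)
-381*y*F(5, 4) = -3048*2 = -381*16 = -6096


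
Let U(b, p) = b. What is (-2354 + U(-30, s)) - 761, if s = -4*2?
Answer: -3145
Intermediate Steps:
s = -8
(-2354 + U(-30, s)) - 761 = (-2354 - 30) - 761 = -2384 - 761 = -3145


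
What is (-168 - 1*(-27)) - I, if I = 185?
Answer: -326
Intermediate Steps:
(-168 - 1*(-27)) - I = (-168 - 1*(-27)) - 1*185 = (-168 + 27) - 185 = -141 - 185 = -326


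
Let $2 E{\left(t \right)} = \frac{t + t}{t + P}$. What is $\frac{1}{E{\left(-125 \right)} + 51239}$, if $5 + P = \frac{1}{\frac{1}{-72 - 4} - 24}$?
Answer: $\frac{237326}{12160575039} \approx 1.9516 \cdot 10^{-5}$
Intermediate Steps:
$P = - \frac{9201}{1825}$ ($P = -5 + \frac{1}{\frac{1}{-72 - 4} - 24} = -5 + \frac{1}{\frac{1}{-76} - 24} = -5 + \frac{1}{- \frac{1}{76} - 24} = -5 + \frac{1}{- \frac{1825}{76}} = -5 - \frac{76}{1825} = - \frac{9201}{1825} \approx -5.0416$)
$E{\left(t \right)} = \frac{t}{- \frac{9201}{1825} + t}$ ($E{\left(t \right)} = \frac{\left(t + t\right) \frac{1}{t - \frac{9201}{1825}}}{2} = \frac{2 t \frac{1}{- \frac{9201}{1825} + t}}{2} = \frac{t}{- \frac{9201}{1825} + t}$)
$\frac{1}{E{\left(-125 \right)} + 51239} = \frac{1}{1825 \left(-125\right) \frac{1}{-9201 + 1825 \left(-125\right)} + 51239} = \frac{1}{1825 \left(-125\right) \frac{1}{-9201 - 228125} + 51239} = \frac{1}{1825 \left(-125\right) \frac{1}{-237326} + 51239} = \frac{1}{1825 \left(-125\right) \left(- \frac{1}{237326}\right) + 51239} = \frac{1}{\frac{228125}{237326} + 51239} = \frac{1}{\frac{12160575039}{237326}} = \frac{237326}{12160575039}$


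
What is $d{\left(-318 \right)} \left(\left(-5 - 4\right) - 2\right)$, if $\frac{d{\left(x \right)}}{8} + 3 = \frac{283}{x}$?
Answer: $\frac{54428}{159} \approx 342.31$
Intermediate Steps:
$d{\left(x \right)} = -24 + \frac{2264}{x}$ ($d{\left(x \right)} = -24 + 8 \frac{283}{x} = -24 + \frac{2264}{x}$)
$d{\left(-318 \right)} \left(\left(-5 - 4\right) - 2\right) = \left(-24 + \frac{2264}{-318}\right) \left(\left(-5 - 4\right) - 2\right) = \left(-24 + 2264 \left(- \frac{1}{318}\right)\right) \left(-9 - 2\right) = \left(-24 - \frac{1132}{159}\right) \left(-11\right) = \left(- \frac{4948}{159}\right) \left(-11\right) = \frac{54428}{159}$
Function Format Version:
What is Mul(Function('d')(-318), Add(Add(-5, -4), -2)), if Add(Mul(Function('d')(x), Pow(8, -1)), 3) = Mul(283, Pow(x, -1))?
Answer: Rational(54428, 159) ≈ 342.31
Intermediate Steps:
Function('d')(x) = Add(-24, Mul(2264, Pow(x, -1))) (Function('d')(x) = Add(-24, Mul(8, Mul(283, Pow(x, -1)))) = Add(-24, Mul(2264, Pow(x, -1))))
Mul(Function('d')(-318), Add(Add(-5, -4), -2)) = Mul(Add(-24, Mul(2264, Pow(-318, -1))), Add(Add(-5, -4), -2)) = Mul(Add(-24, Mul(2264, Rational(-1, 318))), Add(-9, -2)) = Mul(Add(-24, Rational(-1132, 159)), -11) = Mul(Rational(-4948, 159), -11) = Rational(54428, 159)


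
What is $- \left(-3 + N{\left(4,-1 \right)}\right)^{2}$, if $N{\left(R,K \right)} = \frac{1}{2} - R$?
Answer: $- \frac{169}{4} \approx -42.25$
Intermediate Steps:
$N{\left(R,K \right)} = \frac{1}{2} - R$
$- \left(-3 + N{\left(4,-1 \right)}\right)^{2} = - \left(-3 + \left(\frac{1}{2} - 4\right)\right)^{2} = - \left(-3 - \frac{7}{2}\right)^{2} = - \left(- \frac{13}{2}\right)^{2} = \left(-1\right) \frac{169}{4} = - \frac{169}{4}$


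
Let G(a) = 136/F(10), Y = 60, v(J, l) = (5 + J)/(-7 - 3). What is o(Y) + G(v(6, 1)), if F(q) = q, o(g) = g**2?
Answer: 18068/5 ≈ 3613.6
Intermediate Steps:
v(J, l) = -1/2 - J/10 (v(J, l) = (5 + J)/(-10) = (5 + J)*(-1/10) = -1/2 - J/10)
G(a) = 68/5 (G(a) = 136/10 = 136*(1/10) = 68/5)
o(Y) + G(v(6, 1)) = 60**2 + 68/5 = 3600 + 68/5 = 18068/5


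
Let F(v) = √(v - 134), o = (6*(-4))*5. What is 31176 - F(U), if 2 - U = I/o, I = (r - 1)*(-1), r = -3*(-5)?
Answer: 31176 - I*√118905/30 ≈ 31176.0 - 11.494*I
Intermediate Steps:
r = 15
o = -120 (o = -24*5 = -120)
I = -14 (I = (15 - 1)*(-1) = 14*(-1) = -14)
U = 113/60 (U = 2 - (-14)/(-120) = 2 - (-14)*(-1)/120 = 2 - 1*7/60 = 2 - 7/60 = 113/60 ≈ 1.8833)
F(v) = √(-134 + v)
31176 - F(U) = 31176 - √(-134 + 113/60) = 31176 - √(-7927/60) = 31176 - I*√118905/30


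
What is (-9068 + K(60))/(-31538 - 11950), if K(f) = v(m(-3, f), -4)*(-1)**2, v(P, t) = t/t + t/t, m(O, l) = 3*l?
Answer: 1511/7248 ≈ 0.20847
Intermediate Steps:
v(P, t) = 2 (v(P, t) = 1 + 1 = 2)
K(f) = 2 (K(f) = 2*(-1)**2 = 2*1 = 2)
(-9068 + K(60))/(-31538 - 11950) = (-9068 + 2)/(-31538 - 11950) = -9066/(-43488) = -9066*(-1/43488) = 1511/7248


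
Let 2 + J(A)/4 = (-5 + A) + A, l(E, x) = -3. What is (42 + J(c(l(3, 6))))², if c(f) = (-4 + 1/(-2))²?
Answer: 30976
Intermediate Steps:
c(f) = 81/4 (c(f) = (-4 - ½)² = (-9/2)² = 81/4)
J(A) = -28 + 8*A (J(A) = -8 + 4*((-5 + A) + A) = -8 + 4*(-5 + 2*A) = -8 + (-20 + 8*A) = -28 + 8*A)
(42 + J(c(l(3, 6))))² = (42 + (-28 + 8*(81/4)))² = (42 + (-28 + 162))² = (42 + 134)² = 176² = 30976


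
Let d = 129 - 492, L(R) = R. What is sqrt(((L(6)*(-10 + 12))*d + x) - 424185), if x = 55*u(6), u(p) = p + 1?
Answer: 2*I*sqrt(107039) ≈ 654.34*I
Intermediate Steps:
u(p) = 1 + p
d = -363
x = 385 (x = 55*(1 + 6) = 55*7 = 385)
sqrt(((L(6)*(-10 + 12))*d + x) - 424185) = sqrt(((6*(-10 + 12))*(-363) + 385) - 424185) = sqrt(((6*2)*(-363) + 385) - 424185) = sqrt((12*(-363) + 385) - 424185) = sqrt((-4356 + 385) - 424185) = sqrt(-3971 - 424185) = sqrt(-428156) = 2*I*sqrt(107039)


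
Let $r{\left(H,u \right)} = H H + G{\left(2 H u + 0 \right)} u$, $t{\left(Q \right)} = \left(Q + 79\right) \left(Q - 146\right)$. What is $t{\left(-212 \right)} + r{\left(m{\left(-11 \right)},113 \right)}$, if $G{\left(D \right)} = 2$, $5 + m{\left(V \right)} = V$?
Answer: $48096$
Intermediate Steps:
$m{\left(V \right)} = -5 + V$
$t{\left(Q \right)} = \left(-146 + Q\right) \left(79 + Q\right)$ ($t{\left(Q \right)} = \left(79 + Q\right) \left(-146 + Q\right) = \left(-146 + Q\right) \left(79 + Q\right)$)
$r{\left(H,u \right)} = H^{2} + 2 u$ ($r{\left(H,u \right)} = H H + 2 u = H^{2} + 2 u$)
$t{\left(-212 \right)} + r{\left(m{\left(-11 \right)},113 \right)} = \left(-11534 + \left(-212\right)^{2} - -14204\right) + \left(\left(-5 - 11\right)^{2} + 2 \cdot 113\right) = \left(-11534 + 44944 + 14204\right) + \left(\left(-16\right)^{2} + 226\right) = 47614 + \left(256 + 226\right) = 47614 + 482 = 48096$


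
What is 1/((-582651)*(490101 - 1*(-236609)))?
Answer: -1/423418308210 ≈ -2.3617e-12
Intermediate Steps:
1/((-582651)*(490101 - 1*(-236609))) = -1/(582651*(490101 + 236609)) = -1/582651/726710 = -1/582651*1/726710 = -1/423418308210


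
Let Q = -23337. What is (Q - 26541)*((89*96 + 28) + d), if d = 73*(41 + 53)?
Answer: -769817052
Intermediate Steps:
d = 6862 (d = 73*94 = 6862)
(Q - 26541)*((89*96 + 28) + d) = (-23337 - 26541)*((89*96 + 28) + 6862) = -49878*((8544 + 28) + 6862) = -49878*(8572 + 6862) = -49878*15434 = -769817052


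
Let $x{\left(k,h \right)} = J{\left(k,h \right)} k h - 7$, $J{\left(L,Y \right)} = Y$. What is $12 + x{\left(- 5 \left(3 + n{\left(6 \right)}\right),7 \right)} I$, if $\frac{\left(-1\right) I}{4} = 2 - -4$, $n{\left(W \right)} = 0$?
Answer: $17820$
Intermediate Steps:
$I = -24$ ($I = - 4 \left(2 - -4\right) = - 4 \left(2 + 4\right) = \left(-4\right) 6 = -24$)
$x{\left(k,h \right)} = -7 + k h^{2}$ ($x{\left(k,h \right)} = h k h - 7 = k h^{2} - 7 = -7 + k h^{2}$)
$12 + x{\left(- 5 \left(3 + n{\left(6 \right)}\right),7 \right)} I = 12 + \left(-7 + - 5 \left(3 + 0\right) 7^{2}\right) \left(-24\right) = 12 + \left(-7 + \left(-5\right) 3 \cdot 49\right) \left(-24\right) = 12 + \left(-7 - 735\right) \left(-24\right) = 12 - -17808 = 12 + 17808 = 17820$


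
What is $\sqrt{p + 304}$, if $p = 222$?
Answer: $\sqrt{526} \approx 22.935$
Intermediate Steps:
$\sqrt{p + 304} = \sqrt{222 + 304} = \sqrt{526}$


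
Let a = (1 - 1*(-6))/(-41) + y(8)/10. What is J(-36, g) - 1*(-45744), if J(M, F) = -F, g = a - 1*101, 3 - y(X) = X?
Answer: 3759345/82 ≈ 45846.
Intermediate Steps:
y(X) = 3 - X
a = -55/82 (a = (1 - 1*(-6))/(-41) + (3 - 1*8)/10 = (1 + 6)*(-1/41) + (3 - 8)*(⅒) = 7*(-1/41) - 5*⅒ = -7/41 - ½ = -55/82 ≈ -0.67073)
g = -8337/82 (g = -55/82 - 1*101 = -55/82 - 101 = -8337/82 ≈ -101.67)
J(-36, g) - 1*(-45744) = -1*(-8337/82) - 1*(-45744) = 8337/82 + 45744 = 3759345/82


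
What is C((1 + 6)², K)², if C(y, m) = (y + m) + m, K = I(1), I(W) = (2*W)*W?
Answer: 2809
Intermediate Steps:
I(W) = 2*W²
K = 2 (K = 2*1² = 2*1 = 2)
C(y, m) = y + 2*m (C(y, m) = (m + y) + m = y + 2*m)
C((1 + 6)², K)² = ((1 + 6)² + 2*2)² = (7² + 4)² = (49 + 4)² = 53² = 2809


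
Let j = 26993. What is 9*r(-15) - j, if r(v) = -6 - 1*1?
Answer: -27056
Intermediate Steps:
r(v) = -7 (r(v) = -6 - 1 = -7)
9*r(-15) - j = 9*(-7) - 1*26993 = -63 - 26993 = -27056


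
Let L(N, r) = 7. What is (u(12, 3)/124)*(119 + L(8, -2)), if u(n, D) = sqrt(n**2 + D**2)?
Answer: 189*sqrt(17)/62 ≈ 12.569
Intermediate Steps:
u(n, D) = sqrt(D**2 + n**2)
(u(12, 3)/124)*(119 + L(8, -2)) = (sqrt(3**2 + 12**2)/124)*(119 + 7) = (sqrt(9 + 144)*(1/124))*126 = (sqrt(153)*(1/124))*126 = ((3*sqrt(17))*(1/124))*126 = (3*sqrt(17)/124)*126 = 189*sqrt(17)/62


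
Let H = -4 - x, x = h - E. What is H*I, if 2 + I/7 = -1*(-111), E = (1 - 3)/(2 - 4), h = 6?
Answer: -6867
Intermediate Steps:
E = 1 (E = -2/(-2) = -2*(-1/2) = 1)
I = 763 (I = -14 + 7*(-1*(-111)) = -14 + 7*111 = -14 + 777 = 763)
x = 5 (x = 6 - 1*1 = 6 - 1 = 5)
H = -9 (H = -4 - 1*5 = -4 - 5 = -9)
H*I = -9*763 = -6867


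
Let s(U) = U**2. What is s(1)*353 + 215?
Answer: 568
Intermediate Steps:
s(1)*353 + 215 = 1**2*353 + 215 = 1*353 + 215 = 353 + 215 = 568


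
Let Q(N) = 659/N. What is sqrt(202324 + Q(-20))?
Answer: sqrt(20229105)/10 ≈ 449.77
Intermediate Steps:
sqrt(202324 + Q(-20)) = sqrt(202324 + 659/(-20)) = sqrt(202324 + 659*(-1/20)) = sqrt(202324 - 659/20) = sqrt(4045821/20) = sqrt(20229105)/10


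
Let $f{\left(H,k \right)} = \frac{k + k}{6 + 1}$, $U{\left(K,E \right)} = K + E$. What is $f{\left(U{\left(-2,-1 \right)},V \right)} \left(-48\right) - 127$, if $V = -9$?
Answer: $- \frac{25}{7} \approx -3.5714$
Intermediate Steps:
$U{\left(K,E \right)} = E + K$
$f{\left(H,k \right)} = \frac{2 k}{7}$
$f{\left(U{\left(-2,-1 \right)},V \right)} \left(-48\right) - 127 = \frac{2}{7} \left(-9\right) \left(-48\right) - 127 = \left(- \frac{18}{7}\right) \left(-48\right) - 127 = \frac{864}{7} - 127 = - \frac{25}{7}$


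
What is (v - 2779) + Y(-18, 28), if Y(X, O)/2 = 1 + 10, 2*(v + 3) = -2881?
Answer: -8401/2 ≈ -4200.5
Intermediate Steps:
v = -2887/2 (v = -3 + (1/2)*(-2881) = -3 - 2881/2 = -2887/2 ≈ -1443.5)
Y(X, O) = 22 (Y(X, O) = 2*(1 + 10) = 2*11 = 22)
(v - 2779) + Y(-18, 28) = (-2887/2 - 2779) + 22 = -8445/2 + 22 = -8401/2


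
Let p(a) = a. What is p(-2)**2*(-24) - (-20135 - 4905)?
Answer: 24944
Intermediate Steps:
p(-2)**2*(-24) - (-20135 - 4905) = (-2)**2*(-24) - (-20135 - 4905) = 4*(-24) - 1*(-25040) = -96 + 25040 = 24944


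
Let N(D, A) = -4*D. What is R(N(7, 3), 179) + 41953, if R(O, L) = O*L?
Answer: 36941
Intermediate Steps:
R(O, L) = L*O
R(N(7, 3), 179) + 41953 = 179*(-4*7) + 41953 = 179*(-28) + 41953 = -5012 + 41953 = 36941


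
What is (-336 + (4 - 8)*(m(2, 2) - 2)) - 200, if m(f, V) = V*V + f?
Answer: -552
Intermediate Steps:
m(f, V) = f + V² (m(f, V) = V² + f = f + V²)
(-336 + (4 - 8)*(m(2, 2) - 2)) - 200 = (-336 + (4 - 8)*((2 + 2²) - 2)) - 200 = (-336 - 4*((2 + 4) - 2)) - 200 = (-336 - 4*(6 - 2)) - 200 = (-336 - 4*4) - 200 = (-336 - 16) - 200 = -352 - 200 = -552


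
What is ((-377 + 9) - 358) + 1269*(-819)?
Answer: -1040037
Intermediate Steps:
((-377 + 9) - 358) + 1269*(-819) = (-368 - 358) - 1039311 = -726 - 1039311 = -1040037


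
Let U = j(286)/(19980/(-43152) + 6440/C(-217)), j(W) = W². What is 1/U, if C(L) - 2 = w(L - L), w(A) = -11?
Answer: -23173225/2647245744 ≈ -0.0087537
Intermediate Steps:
C(L) = -9 (C(L) = 2 - 11 = -9)
U = -2647245744/23173225 (U = 286²/(19980/(-43152) + 6440/(-9)) = 81796/(19980*(-1/43152) + 6440*(-⅑)) = 81796/(-1665/3596 - 6440/9) = 81796/(-23173225/32364) = 81796*(-32364/23173225) = -2647245744/23173225 ≈ -114.24)
1/U = 1/(-2647245744/23173225) = -23173225/2647245744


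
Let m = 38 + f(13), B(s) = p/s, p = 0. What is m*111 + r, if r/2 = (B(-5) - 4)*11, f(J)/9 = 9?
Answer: 13121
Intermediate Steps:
f(J) = 81 (f(J) = 9*9 = 81)
B(s) = 0 (B(s) = 0/s = 0)
m = 119 (m = 38 + 81 = 119)
r = -88 (r = 2*((0 - 4)*11) = 2*(-4*11) = 2*(-44) = -88)
m*111 + r = 119*111 - 88 = 13209 - 88 = 13121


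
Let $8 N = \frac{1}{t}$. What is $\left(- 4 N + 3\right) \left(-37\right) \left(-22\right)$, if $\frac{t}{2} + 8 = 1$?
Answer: $\frac{34595}{14} \approx 2471.1$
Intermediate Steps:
$t = -14$ ($t = -16 + 2 \cdot 1 = -16 + 2 = -14$)
$N = - \frac{1}{112}$ ($N = \frac{1}{8 \left(-14\right)} = \frac{1}{8} \left(- \frac{1}{14}\right) = - \frac{1}{112} \approx -0.0089286$)
$\left(- 4 N + 3\right) \left(-37\right) \left(-22\right) = \left(\left(-4\right) \left(- \frac{1}{112}\right) + 3\right) \left(-37\right) \left(-22\right) = \left(\frac{1}{28} + 3\right) \left(-37\right) \left(-22\right) = \frac{85}{28} \left(-37\right) \left(-22\right) = \left(- \frac{3145}{28}\right) \left(-22\right) = \frac{34595}{14}$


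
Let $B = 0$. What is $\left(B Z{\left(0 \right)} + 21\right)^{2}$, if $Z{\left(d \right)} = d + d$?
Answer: $441$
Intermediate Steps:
$Z{\left(d \right)} = 2 d$
$\left(B Z{\left(0 \right)} + 21\right)^{2} = \left(0 \cdot 2 \cdot 0 + 21\right)^{2} = \left(0 \cdot 0 + 21\right)^{2} = \left(0 + 21\right)^{2} = 21^{2} = 441$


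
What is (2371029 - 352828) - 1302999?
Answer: 715202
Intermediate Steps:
(2371029 - 352828) - 1302999 = 2018201 - 1302999 = 715202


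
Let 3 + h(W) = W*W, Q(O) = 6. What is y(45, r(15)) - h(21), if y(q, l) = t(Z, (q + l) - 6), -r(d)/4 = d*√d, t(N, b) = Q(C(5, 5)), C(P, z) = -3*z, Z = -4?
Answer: -432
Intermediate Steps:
t(N, b) = 6
r(d) = -4*d^(3/2) (r(d) = -4*d*√d = -4*d^(3/2))
y(q, l) = 6
h(W) = -3 + W² (h(W) = -3 + W*W = -3 + W²)
y(45, r(15)) - h(21) = 6 - (-3 + 21²) = 6 - (-3 + 441) = 6 - 1*438 = 6 - 438 = -432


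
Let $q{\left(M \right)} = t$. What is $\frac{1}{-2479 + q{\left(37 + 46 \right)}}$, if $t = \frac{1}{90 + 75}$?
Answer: $- \frac{165}{409034} \approx -0.00040339$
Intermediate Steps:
$t = \frac{1}{165} \approx 0.0060606$
$q{\left(M \right)} = \frac{1}{165}$
$\frac{1}{-2479 + q{\left(37 + 46 \right)}} = \frac{1}{-2479 + \frac{1}{165}} = \frac{1}{- \frac{409034}{165}} = - \frac{165}{409034}$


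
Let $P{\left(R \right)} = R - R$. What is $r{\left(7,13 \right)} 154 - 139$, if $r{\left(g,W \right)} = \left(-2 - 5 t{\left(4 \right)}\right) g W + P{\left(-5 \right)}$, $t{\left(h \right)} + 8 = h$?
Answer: $252113$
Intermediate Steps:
$P{\left(R \right)} = 0$
$t{\left(h \right)} = -8 + h$
$r{\left(g,W \right)} = 18 W g$ ($r{\left(g,W \right)} = \left(-2 - 5 \left(-8 + 4\right)\right) g W + 0 = \left(-2 - -20\right) g W + 0 = \left(-2 + 20\right) g W + 0 = 18 g W + 0 = 18 W g + 0 = 18 W g$)
$r{\left(7,13 \right)} 154 - 139 = 18 \cdot 13 \cdot 7 \cdot 154 - 139 = 1638 \cdot 154 - 139 = 252252 - 139 = 252113$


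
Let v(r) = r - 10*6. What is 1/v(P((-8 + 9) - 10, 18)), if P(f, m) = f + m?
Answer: -1/51 ≈ -0.019608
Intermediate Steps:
v(r) = -60 + r (v(r) = r - 60 = -60 + r)
1/v(P((-8 + 9) - 10, 18)) = 1/(-60 + (((-8 + 9) - 10) + 18)) = 1/(-60 + ((1 - 10) + 18)) = 1/(-60 + (-9 + 18)) = 1/(-60 + 9) = 1/(-51) = -1/51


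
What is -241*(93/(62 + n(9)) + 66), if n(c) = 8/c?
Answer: -9204513/566 ≈ -16262.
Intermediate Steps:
-241*(93/(62 + n(9)) + 66) = -241*(93/(62 + 8/9) + 66) = -241*(93/(566/9) + 66) = -241*((9/566)*93 + 66) = -241*(837/566 + 66) = -241*38193/566 = -9204513/566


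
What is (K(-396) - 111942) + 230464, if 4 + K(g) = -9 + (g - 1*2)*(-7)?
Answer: 121295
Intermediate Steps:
K(g) = 1 - 7*g (K(g) = -4 + (-9 + (g - 1*2)*(-7)) = -4 + (-9 + (g - 2)*(-7)) = -4 + (-9 + (-2 + g)*(-7)) = -4 + (-9 + (14 - 7*g)) = -4 + (5 - 7*g) = 1 - 7*g)
(K(-396) - 111942) + 230464 = ((1 - 7*(-396)) - 111942) + 230464 = ((1 + 2772) - 111942) + 230464 = (2773 - 111942) + 230464 = -109169 + 230464 = 121295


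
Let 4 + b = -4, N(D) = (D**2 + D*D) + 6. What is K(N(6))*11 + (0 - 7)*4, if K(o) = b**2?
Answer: 676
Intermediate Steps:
N(D) = 6 + 2*D**2 (N(D) = (D**2 + D**2) + 6 = 2*D**2 + 6 = 6 + 2*D**2)
b = -8 (b = -4 - 4 = -8)
K(o) = 64 (K(o) = (-8)**2 = 64)
K(N(6))*11 + (0 - 7)*4 = 64*11 + (0 - 7)*4 = 704 - 7*4 = 704 - 28 = 676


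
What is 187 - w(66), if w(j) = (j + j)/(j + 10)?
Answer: 3520/19 ≈ 185.26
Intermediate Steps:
w(j) = 2*j/(10 + j) (w(j) = (2*j)/(10 + j) = 2*j/(10 + j))
187 - w(66) = 187 - 2*66/(10 + 66) = 187 - 2*66/76 = 187 - 1*33/19 = 187 - 33/19 = 3520/19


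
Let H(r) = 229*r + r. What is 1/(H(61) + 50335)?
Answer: 1/64365 ≈ 1.5536e-5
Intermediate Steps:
H(r) = 230*r
1/(H(61) + 50335) = 1/(230*61 + 50335) = 1/(14030 + 50335) = 1/64365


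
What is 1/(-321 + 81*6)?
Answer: 1/165 ≈ 0.0060606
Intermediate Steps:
1/(-321 + 81*6) = 1/(-321 + 486) = 1/165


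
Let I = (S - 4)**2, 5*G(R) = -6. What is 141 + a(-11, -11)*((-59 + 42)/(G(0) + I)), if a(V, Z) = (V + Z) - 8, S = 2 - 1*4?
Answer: 4514/29 ≈ 155.66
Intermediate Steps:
S = -2 (S = 2 - 4 = -2)
a(V, Z) = -8 + V + Z
G(R) = -6/5 (G(R) = (1/5)*(-6) = -6/5)
I = 36 (I = (-2 - 4)**2 = (-6)**2 = 36)
141 + a(-11, -11)*((-59 + 42)/(G(0) + I)) = 141 + (-8 - 11 - 11)*((-59 + 42)/(-6/5 + 36)) = 141 - (-510)/174/5 = 141 - (-510)*5/174 = 141 - 30*(-85/174) = 141 + 425/29 = 4514/29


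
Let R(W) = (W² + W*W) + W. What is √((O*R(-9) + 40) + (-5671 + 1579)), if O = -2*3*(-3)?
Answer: I*√1298 ≈ 36.028*I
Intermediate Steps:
O = 18 (O = -6*(-3) = 18)
R(W) = W + 2*W² (R(W) = (W² + W²) + W = 2*W² + W = W + 2*W²)
√((O*R(-9) + 40) + (-5671 + 1579)) = √((18*(-9*(1 + 2*(-9))) + 40) + (-5671 + 1579)) = √((18*(-9*(1 - 18)) + 40) - 4092) = √((18*(-9*(-17)) + 40) - 4092) = √((18*153 + 40) - 4092) = √((2754 + 40) - 4092) = √(2794 - 4092) = √(-1298) = I*√1298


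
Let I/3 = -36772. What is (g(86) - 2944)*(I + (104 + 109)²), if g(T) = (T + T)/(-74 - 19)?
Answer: 5931046636/31 ≈ 1.9132e+8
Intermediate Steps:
g(T) = -2*T/93 (g(T) = (2*T)/(-93) = (2*T)*(-1/93) = -2*T/93)
I = -110316 (I = 3*(-36772) = -110316)
(g(86) - 2944)*(I + (104 + 109)²) = (-2/93*86 - 2944)*(-110316 + (104 + 109)²) = (-172/93 - 2944)*(-110316 + 213²) = -273964*(-110316 + 45369)/93 = -273964/93*(-64947) = 5931046636/31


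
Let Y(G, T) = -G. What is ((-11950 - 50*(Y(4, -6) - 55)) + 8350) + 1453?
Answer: 803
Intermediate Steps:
((-11950 - 50*(Y(4, -6) - 55)) + 8350) + 1453 = ((-11950 - 50*(-1*4 - 55)) + 8350) + 1453 = ((-11950 - 50*(-4 - 55)) + 8350) + 1453 = ((-11950 - 50*(-59)) + 8350) + 1453 = ((-11950 - 1*(-2950)) + 8350) + 1453 = ((-11950 + 2950) + 8350) + 1453 = (-9000 + 8350) + 1453 = -650 + 1453 = 803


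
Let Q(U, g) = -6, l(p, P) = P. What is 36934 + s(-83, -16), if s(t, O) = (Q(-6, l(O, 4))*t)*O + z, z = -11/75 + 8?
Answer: 2173039/75 ≈ 28974.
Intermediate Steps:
z = 589/75 (z = -11*1/75 + 8 = -11/75 + 8 = 589/75 ≈ 7.8533)
s(t, O) = 589/75 - 6*O*t (s(t, O) = (-6*t)*O + 589/75 = -6*O*t + 589/75 = 589/75 - 6*O*t)
36934 + s(-83, -16) = 36934 + (589/75 - 6*(-16)*(-83)) = 36934 + (589/75 - 7968) = 36934 - 597011/75 = 2173039/75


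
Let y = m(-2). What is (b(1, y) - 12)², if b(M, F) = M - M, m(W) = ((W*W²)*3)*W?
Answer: 144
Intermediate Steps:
m(W) = 3*W⁴ (m(W) = (W³*3)*W = (3*W³)*W = 3*W⁴)
y = 48 (y = 3*(-2)⁴ = 3*16 = 48)
b(M, F) = 0
(b(1, y) - 12)² = (0 - 12)² = (-12)² = 144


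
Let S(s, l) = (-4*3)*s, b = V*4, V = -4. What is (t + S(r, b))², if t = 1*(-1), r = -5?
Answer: 3481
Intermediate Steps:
t = -1
b = -16 (b = -4*4 = -16)
S(s, l) = -12*s
(t + S(r, b))² = (-1 - 12*(-5))² = (-1 + 60)² = 59² = 3481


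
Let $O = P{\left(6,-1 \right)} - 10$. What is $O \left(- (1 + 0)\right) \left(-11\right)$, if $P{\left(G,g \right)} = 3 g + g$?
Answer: $-154$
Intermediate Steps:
$P{\left(G,g \right)} = 4 g$
$O = -14$ ($O = 4 \left(-1\right) - 10 = -4 - 10 = -14$)
$O \left(- (1 + 0)\right) \left(-11\right) = - 14 \left(- (1 + 0)\right) \left(-11\right) = - 14 \left(\left(-1\right) 1\right) \left(-11\right) = \left(-14\right) \left(-1\right) \left(-11\right) = 14 \left(-11\right) = -154$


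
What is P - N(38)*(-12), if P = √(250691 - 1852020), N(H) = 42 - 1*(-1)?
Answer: 516 + I*√1601329 ≈ 516.0 + 1265.4*I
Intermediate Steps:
N(H) = 43 (N(H) = 42 + 1 = 43)
P = I*√1601329 (P = √(-1601329) = I*√1601329 ≈ 1265.4*I)
P - N(38)*(-12) = I*√1601329 - 43*(-12) = I*√1601329 - 1*(-516) = I*√1601329 + 516 = 516 + I*√1601329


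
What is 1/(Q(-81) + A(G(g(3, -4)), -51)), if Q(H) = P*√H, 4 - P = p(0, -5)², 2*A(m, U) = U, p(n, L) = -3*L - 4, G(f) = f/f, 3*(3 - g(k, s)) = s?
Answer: -34/1479279 + 468*I/493093 ≈ -2.2984e-5 + 0.00094911*I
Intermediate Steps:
g(k, s) = 3 - s/3
G(f) = 1
p(n, L) = -4 - 3*L
A(m, U) = U/2
P = -117 (P = 4 - (-4 - 3*(-5))² = 4 - (-4 + 15)² = 4 - 1*11² = 4 - 1*121 = 4 - 121 = -117)
Q(H) = -117*√H
1/(Q(-81) + A(G(g(3, -4)), -51)) = 1/(-1053*I + (½)*(-51)) = 1/(-1053*I - 51/2) = 1/(-51/2 - 1053*I) = 4*(-51/2 + 1053*I)/4437837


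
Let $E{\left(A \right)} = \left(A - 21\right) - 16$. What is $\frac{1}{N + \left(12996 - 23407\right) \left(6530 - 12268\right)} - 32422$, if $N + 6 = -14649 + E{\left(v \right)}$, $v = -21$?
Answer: $- \frac{1936358721309}{59723605} \approx -32422.0$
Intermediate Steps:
$E{\left(A \right)} = -37 + A$ ($E{\left(A \right)} = \left(-21 + A\right) - 16 = -37 + A$)
$N = -14713$ ($N = -6 - 14707 = -14713$)
$\frac{1}{N + \left(12996 - 23407\right) \left(6530 - 12268\right)} - 32422 = \frac{1}{-14713 + \left(12996 - 23407\right) \left(6530 - 12268\right)} - 32422 = \frac{1}{-14713 - -59738318} - 32422 = \frac{1}{-14713 + 59738318} - 32422 = \frac{1}{59723605} - 32422 = - \frac{1936358721309}{59723605}$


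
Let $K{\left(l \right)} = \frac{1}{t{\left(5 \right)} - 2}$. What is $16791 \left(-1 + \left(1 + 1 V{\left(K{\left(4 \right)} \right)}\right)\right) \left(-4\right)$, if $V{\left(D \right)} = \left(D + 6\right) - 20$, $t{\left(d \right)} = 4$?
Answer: $906714$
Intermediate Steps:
$K{\left(l \right)} = \frac{1}{2}$ ($K{\left(l \right)} = \frac{1}{4 - 2} = \frac{1}{2}$)
$V{\left(D \right)} = -14 + D$ ($V{\left(D \right)} = \left(6 + D\right) - 20 = -14 + D$)
$16791 \left(-1 + \left(1 + 1 V{\left(K{\left(4 \right)} \right)}\right)\right) \left(-4\right) = 16791 \left(-1 + \left(1 + 1 \left(-14 + \frac{1}{2}\right)\right)\right) \left(-4\right) = 16791 \left(-1 + \left(1 + 1 \left(- \frac{27}{2}\right)\right)\right) \left(-4\right) = 16791 \left(-1 + \left(1 - \frac{27}{2}\right)\right) \left(-4\right) = 16791 \left(-1 - \frac{25}{2}\right) \left(-4\right) = 16791 \left(\left(- \frac{27}{2}\right) \left(-4\right)\right) = 16791 \cdot 54 = 906714$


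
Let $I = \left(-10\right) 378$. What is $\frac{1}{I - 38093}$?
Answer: $- \frac{1}{41873} \approx -2.3882 \cdot 10^{-5}$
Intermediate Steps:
$I = -3780$
$\frac{1}{I - 38093} = \frac{1}{-3780 - 38093} = \frac{1}{-41873} = - \frac{1}{41873}$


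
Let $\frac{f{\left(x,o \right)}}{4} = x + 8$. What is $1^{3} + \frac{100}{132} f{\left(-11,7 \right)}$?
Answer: $- \frac{89}{11} \approx -8.0909$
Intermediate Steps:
$f{\left(x,o \right)} = 32 + 4 x$ ($f{\left(x,o \right)} = 4 \left(x + 8\right) = 4 \left(8 + x\right) = 32 + 4 x$)
$1^{3} + \frac{100}{132} f{\left(-11,7 \right)} = 1^{3} + \frac{100}{132} \left(32 + 4 \left(-11\right)\right) = 1 + 100 \cdot \frac{1}{132} \left(32 - 44\right) = 1 + \frac{25}{33} \left(-12\right) = 1 - \frac{100}{11} = - \frac{89}{11}$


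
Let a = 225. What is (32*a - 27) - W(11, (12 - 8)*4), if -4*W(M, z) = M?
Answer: 28703/4 ≈ 7175.8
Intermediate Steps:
W(M, z) = -M/4
(32*a - 27) - W(11, (12 - 8)*4) = (32*225 - 27) - (-1)*11/4 = (7200 - 27) - 1*(-11/4) = 7173 + 11/4 = 28703/4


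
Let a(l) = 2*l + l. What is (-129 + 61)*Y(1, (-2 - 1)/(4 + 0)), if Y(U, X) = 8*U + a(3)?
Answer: -1156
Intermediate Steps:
a(l) = 3*l
Y(U, X) = 9 + 8*U (Y(U, X) = 8*U + 3*3 = 8*U + 9 = 9 + 8*U)
(-129 + 61)*Y(1, (-2 - 1)/(4 + 0)) = (-129 + 61)*(9 + 8*1) = -68*(9 + 8) = -68*17 = -1156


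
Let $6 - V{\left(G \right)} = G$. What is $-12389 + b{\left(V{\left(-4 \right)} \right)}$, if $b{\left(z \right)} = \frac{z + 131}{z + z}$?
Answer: $- \frac{247639}{20} \approx -12382.0$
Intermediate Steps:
$V{\left(G \right)} = 6 - G$
$b{\left(z \right)} = \frac{131 + z}{2 z}$
$-12389 + b{\left(V{\left(-4 \right)} \right)} = -12389 + \frac{131 + \left(6 - -4\right)}{2 \left(6 - -4\right)} = -12389 + \frac{131 + \left(6 + 4\right)}{2 \left(6 + 4\right)} = -12389 + \frac{131 + 10}{2 \cdot 10} = -12389 + \frac{1}{2} \cdot \frac{1}{10} \cdot 141 = -12389 + \frac{141}{20} = - \frac{247639}{20}$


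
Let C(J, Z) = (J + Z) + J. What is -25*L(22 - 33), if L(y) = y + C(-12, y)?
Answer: 1150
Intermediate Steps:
C(J, Z) = Z + 2*J
L(y) = -24 + 2*y (L(y) = y + (y + 2*(-12)) = y + (y - 24) = y + (-24 + y) = -24 + 2*y)
-25*L(22 - 33) = -25*(-24 + 2*(22 - 33)) = -25*(-24 + 2*(-11)) = -25*(-24 - 22) = -25*(-46) = 1150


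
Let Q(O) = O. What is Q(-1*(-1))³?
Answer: 1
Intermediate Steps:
Q(-1*(-1))³ = (-1*(-1))³ = 1³ = 1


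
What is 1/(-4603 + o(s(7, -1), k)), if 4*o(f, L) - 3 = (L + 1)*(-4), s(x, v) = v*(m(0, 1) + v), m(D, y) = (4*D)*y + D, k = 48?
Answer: -4/18605 ≈ -0.00021500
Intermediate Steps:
m(D, y) = D + 4*D*y (m(D, y) = 4*D*y + D = D + 4*D*y)
s(x, v) = v**2 (s(x, v) = v*(0*(1 + 4*1) + v) = v*(0*(1 + 4) + v) = v*(0*5 + v) = v*(0 + v) = v*v = v**2)
o(f, L) = -1/4 - L (o(f, L) = 3/4 + ((L + 1)*(-4))/4 = 3/4 + ((1 + L)*(-4))/4 = 3/4 + (-4 - 4*L)/4 = 3/4 + (-1 - L) = -1/4 - L)
1/(-4603 + o(s(7, -1), k)) = 1/(-4603 + (-1/4 - 1*48)) = 1/(-4603 + (-1/4 - 48)) = 1/(-4603 - 193/4) = 1/(-18605/4) = -4/18605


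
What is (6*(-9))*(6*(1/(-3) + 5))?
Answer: -1512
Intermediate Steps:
(6*(-9))*(6*(1/(-3) + 5)) = -324*(-1/3 + 5) = -324*14/3 = -54*28 = -1512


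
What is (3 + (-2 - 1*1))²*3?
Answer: 0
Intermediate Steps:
(3 + (-2 - 1*1))²*3 = (3 + (-2 - 1))²*3 = (3 - 3)²*3 = 0²*3 = 0*3 = 0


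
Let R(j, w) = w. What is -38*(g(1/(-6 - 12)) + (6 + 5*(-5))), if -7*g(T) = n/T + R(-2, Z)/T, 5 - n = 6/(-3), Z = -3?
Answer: 2318/7 ≈ 331.14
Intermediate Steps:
n = 7 (n = 5 - 6/(-3) = 5 - 6*(-1)/3 = 5 - 1*(-2) = 5 + 2 = 7)
g(T) = -4/(7*T) (g(T) = -(7/T - 3/T)/7 = -4/(7*T))
-38*(g(1/(-6 - 12)) + (6 + 5*(-5))) = -38*(-4/(7*(1/(-6 - 12))) + (6 + 5*(-5))) = -38*(-4/(7*(1/(-18))) + (6 - 25)) = -38*(-4/(7*(-1/18)) - 19) = -38*(-4/7*(-18) - 19) = -38*(72/7 - 19) = -38*(-61/7) = 2318/7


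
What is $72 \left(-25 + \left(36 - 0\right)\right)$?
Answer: $792$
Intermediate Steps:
$72 \left(-25 + \left(36 - 0\right)\right) = 72 \left(-25 + \left(36 + 0\right)\right) = 72 \left(-25 + 36\right) = 72 \cdot 11 = 792$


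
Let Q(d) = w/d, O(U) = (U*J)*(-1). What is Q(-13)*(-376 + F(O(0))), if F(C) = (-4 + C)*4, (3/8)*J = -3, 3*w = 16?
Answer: 6272/39 ≈ 160.82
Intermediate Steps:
w = 16/3 (w = (⅓)*16 = 16/3 ≈ 5.3333)
J = -8 (J = (8/3)*(-3) = -8)
O(U) = 8*U (O(U) = (U*(-8))*(-1) = -8*U*(-1) = 8*U)
F(C) = -16 + 4*C
Q(d) = 16/(3*d)
Q(-13)*(-376 + F(O(0))) = ((16/3)/(-13))*(-376 + (-16 + 4*(8*0))) = ((16/3)*(-1/13))*(-376 + (-16 + 4*0)) = -16*(-376 + (-16 + 0))/39 = -16*(-376 - 16)/39 = -16/39*(-392) = 6272/39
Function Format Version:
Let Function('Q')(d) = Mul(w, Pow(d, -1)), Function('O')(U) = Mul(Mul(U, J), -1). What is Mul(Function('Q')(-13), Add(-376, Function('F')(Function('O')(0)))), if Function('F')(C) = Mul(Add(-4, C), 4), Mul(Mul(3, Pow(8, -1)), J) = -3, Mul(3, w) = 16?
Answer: Rational(6272, 39) ≈ 160.82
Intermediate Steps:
w = Rational(16, 3) (w = Mul(Rational(1, 3), 16) = Rational(16, 3) ≈ 5.3333)
J = -8 (J = Mul(Rational(8, 3), -3) = -8)
Function('O')(U) = Mul(8, U) (Function('O')(U) = Mul(Mul(U, -8), -1) = Mul(Mul(-8, U), -1) = Mul(8, U))
Function('F')(C) = Add(-16, Mul(4, C))
Function('Q')(d) = Mul(Rational(16, 3), Pow(d, -1))
Mul(Function('Q')(-13), Add(-376, Function('F')(Function('O')(0)))) = Mul(Mul(Rational(16, 3), Pow(-13, -1)), Add(-376, Add(-16, Mul(4, Mul(8, 0))))) = Mul(Mul(Rational(16, 3), Rational(-1, 13)), Add(-376, Add(-16, Mul(4, 0)))) = Mul(Rational(-16, 39), Add(-376, Add(-16, 0))) = Mul(Rational(-16, 39), Add(-376, -16)) = Mul(Rational(-16, 39), -392) = Rational(6272, 39)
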